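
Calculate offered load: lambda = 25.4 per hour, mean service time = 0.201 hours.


Offered load a = lambda * E[S] = 25.4 * 0.201 = 5.11 Erlangs

5.11 Erlangs


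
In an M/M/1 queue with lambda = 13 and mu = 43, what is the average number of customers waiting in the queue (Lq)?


rho = 13/43; Lq = rho^2/(1-rho) = 0.13

0.13


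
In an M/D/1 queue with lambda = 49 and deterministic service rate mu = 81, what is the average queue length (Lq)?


M/D/1: Lq = rho^2 / (2*(1-rho)) where rho = 49/81; Lq = 0.46

0.46


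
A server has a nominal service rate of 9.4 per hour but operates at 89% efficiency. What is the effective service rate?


Effective rate = mu * efficiency = 9.4 * 0.89 = 8.37 per hour

8.37 per hour


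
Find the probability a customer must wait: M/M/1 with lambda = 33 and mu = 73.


P(wait) = rho = lambda/mu = 33/73 = 0.4521

0.4521


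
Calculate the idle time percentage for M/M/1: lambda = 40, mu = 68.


Idle fraction = (1 - rho) * 100 = (1 - 40/68) * 100 = 41.2%

41.2%


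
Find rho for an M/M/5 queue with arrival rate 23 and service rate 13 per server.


rho = lambda/(c*mu) = 23/(5*13) = 0.3538

0.3538


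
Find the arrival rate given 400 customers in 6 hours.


lambda = total arrivals / time = 400 / 6 = 66.67 per hour

66.67 per hour


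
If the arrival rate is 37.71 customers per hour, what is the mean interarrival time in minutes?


Mean interarrival time = 60/lambda = 60/37.71 = 1.59 minutes

1.59 minutes


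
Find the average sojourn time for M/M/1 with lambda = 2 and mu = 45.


W = 1/(mu - lambda) = 1/(45 - 2) = 0.0233 hours

0.0233 hours


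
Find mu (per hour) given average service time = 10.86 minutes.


mu = 60 / avg_service_time = 60 / 10.86 = 5.52 per hour

5.52 per hour


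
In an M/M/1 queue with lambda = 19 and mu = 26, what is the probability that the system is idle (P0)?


P0 = 1 - rho = 1 - 19/26 = 0.2692

0.2692


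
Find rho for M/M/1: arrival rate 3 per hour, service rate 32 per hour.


rho = lambda/mu = 3/32 = 0.0938

0.0938


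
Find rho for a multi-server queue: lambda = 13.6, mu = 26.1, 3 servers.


rho = lambda / (c * mu) = 13.6 / (3 * 26.1) = 0.1737

0.1737


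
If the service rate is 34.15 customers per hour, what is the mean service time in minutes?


Mean service time = 60/mu = 60/34.15 = 1.76 minutes

1.76 minutes


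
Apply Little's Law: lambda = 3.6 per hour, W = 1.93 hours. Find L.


L = lambda * W = 3.6 * 1.93 = 6.95

6.95


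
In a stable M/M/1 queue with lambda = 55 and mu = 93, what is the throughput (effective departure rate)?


For a stable queue (lambda < mu), throughput = lambda = 55 per hour

55 per hour


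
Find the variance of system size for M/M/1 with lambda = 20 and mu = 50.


rho = 20/50; Var(N) = rho/(1-rho)^2 = 1.11

1.11


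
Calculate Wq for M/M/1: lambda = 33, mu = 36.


rho = 33/36; Wq = rho/(mu - lambda) = 0.3056 hours

0.3056 hours


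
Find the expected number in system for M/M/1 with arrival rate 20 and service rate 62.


rho = 20/62; L = rho/(1-rho) = 0.48

0.48


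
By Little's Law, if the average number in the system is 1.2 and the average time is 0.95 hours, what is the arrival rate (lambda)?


lambda = L / W = 1.2 / 0.95 = 1.26 per hour

1.26 per hour


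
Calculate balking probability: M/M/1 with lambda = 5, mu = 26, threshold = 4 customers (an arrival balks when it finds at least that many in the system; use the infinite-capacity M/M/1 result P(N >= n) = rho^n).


P(N >= 4) = rho^4 = (5/26)^4 = 0.0014

0.0014


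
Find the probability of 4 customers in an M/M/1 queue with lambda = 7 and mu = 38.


rho = 7/38; P(n) = (1-rho)*rho^n = (1-7/38)*(7/38)^4 = 0.0009

0.0009


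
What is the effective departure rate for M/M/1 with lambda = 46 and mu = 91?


For a stable queue (lambda < mu), throughput = lambda = 46 per hour

46 per hour


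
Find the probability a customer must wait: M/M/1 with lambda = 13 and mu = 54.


P(wait) = rho = lambda/mu = 13/54 = 0.2407

0.2407


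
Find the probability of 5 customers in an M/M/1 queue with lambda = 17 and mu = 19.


rho = 17/19; P(n) = (1-rho)*rho^n = (1-17/19)*(17/19)^5 = 0.0604

0.0604


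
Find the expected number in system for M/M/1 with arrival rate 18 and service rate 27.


rho = 18/27; L = rho/(1-rho) = 2.0

2.0


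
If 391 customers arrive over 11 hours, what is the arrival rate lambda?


lambda = total arrivals / time = 391 / 11 = 35.55 per hour

35.55 per hour


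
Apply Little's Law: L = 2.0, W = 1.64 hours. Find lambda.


lambda = L / W = 2.0 / 1.64 = 1.22 per hour

1.22 per hour


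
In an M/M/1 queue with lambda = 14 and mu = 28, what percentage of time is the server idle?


Idle fraction = (1 - rho) * 100 = (1 - 14/28) * 100 = 50.0%

50.0%


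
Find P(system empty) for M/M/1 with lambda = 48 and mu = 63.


P0 = 1 - rho = 1 - 48/63 = 0.2381

0.2381


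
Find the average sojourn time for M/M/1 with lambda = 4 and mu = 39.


W = 1/(mu - lambda) = 1/(39 - 4) = 0.0286 hours

0.0286 hours


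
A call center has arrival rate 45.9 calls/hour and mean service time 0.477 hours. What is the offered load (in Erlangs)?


Offered load a = lambda * E[S] = 45.9 * 0.477 = 21.89 Erlangs

21.89 Erlangs


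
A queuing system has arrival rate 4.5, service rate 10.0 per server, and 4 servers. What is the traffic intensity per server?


rho = lambda / (c * mu) = 4.5 / (4 * 10.0) = 0.1125

0.1125


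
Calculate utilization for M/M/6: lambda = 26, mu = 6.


rho = lambda/(c*mu) = 26/(6*6) = 0.7222

0.7222


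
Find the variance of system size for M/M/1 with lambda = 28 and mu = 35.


rho = 28/35; Var(N) = rho/(1-rho)^2 = 20.0

20.0


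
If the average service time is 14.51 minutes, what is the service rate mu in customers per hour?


mu = 60 / avg_service_time = 60 / 14.51 = 4.14 per hour

4.14 per hour


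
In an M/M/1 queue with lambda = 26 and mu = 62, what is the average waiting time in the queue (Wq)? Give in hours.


rho = 26/62; Wq = rho/(mu - lambda) = 0.0116 hours

0.0116 hours


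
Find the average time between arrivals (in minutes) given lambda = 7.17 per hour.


Mean interarrival time = 60/lambda = 60/7.17 = 8.37 minutes

8.37 minutes


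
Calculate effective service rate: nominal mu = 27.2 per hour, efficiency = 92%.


Effective rate = mu * efficiency = 27.2 * 0.92 = 25.02 per hour

25.02 per hour


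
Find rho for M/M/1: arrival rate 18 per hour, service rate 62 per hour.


rho = lambda/mu = 18/62 = 0.2903

0.2903


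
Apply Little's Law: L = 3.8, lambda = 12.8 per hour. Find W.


W = L / lambda = 3.8 / 12.8 = 0.2969 hours

0.2969 hours


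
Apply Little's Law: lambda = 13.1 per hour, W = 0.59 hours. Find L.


L = lambda * W = 13.1 * 0.59 = 7.73

7.73


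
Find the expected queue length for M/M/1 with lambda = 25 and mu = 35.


rho = 25/35; Lq = rho^2/(1-rho) = 1.79

1.79


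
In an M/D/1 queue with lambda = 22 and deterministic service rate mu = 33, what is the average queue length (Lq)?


M/D/1: Lq = rho^2 / (2*(1-rho)) where rho = 22/33; Lq = 0.67

0.67


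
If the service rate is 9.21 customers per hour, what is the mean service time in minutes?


Mean service time = 60/mu = 60/9.21 = 6.51 minutes

6.51 minutes


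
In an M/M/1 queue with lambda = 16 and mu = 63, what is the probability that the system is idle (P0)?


P0 = 1 - rho = 1 - 16/63 = 0.746

0.746


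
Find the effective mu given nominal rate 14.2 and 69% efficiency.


Effective rate = mu * efficiency = 14.2 * 0.69 = 9.8 per hour

9.8 per hour


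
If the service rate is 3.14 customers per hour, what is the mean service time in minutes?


Mean service time = 60/mu = 60/3.14 = 19.11 minutes

19.11 minutes


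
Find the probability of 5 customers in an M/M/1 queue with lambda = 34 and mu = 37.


rho = 34/37; P(n) = (1-rho)*rho^n = (1-34/37)*(34/37)^5 = 0.0531

0.0531


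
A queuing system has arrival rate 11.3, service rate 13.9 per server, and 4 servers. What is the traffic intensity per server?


rho = lambda / (c * mu) = 11.3 / (4 * 13.9) = 0.2032

0.2032


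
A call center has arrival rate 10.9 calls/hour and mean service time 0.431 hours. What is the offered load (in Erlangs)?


Offered load a = lambda * E[S] = 10.9 * 0.431 = 4.7 Erlangs

4.7 Erlangs


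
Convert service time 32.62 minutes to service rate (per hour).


mu = 60 / avg_service_time = 60 / 32.62 = 1.84 per hour

1.84 per hour


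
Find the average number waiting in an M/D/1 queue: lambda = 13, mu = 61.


M/D/1: Lq = rho^2 / (2*(1-rho)) where rho = 13/61; Lq = 0.03

0.03


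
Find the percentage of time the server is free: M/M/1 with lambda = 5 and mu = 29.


Idle fraction = (1 - rho) * 100 = (1 - 5/29) * 100 = 82.8%

82.8%


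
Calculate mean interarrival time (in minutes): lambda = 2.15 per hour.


Mean interarrival time = 60/lambda = 60/2.15 = 27.91 minutes

27.91 minutes


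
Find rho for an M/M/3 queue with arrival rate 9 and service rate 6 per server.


rho = lambda/(c*mu) = 9/(3*6) = 0.5

0.5


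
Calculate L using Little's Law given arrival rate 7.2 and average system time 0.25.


L = lambda * W = 7.2 * 0.25 = 1.8

1.8


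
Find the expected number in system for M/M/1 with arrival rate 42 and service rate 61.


rho = 42/61; L = rho/(1-rho) = 2.21

2.21


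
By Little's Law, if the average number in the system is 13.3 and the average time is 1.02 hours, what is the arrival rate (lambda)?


lambda = L / W = 13.3 / 1.02 = 13.04 per hour

13.04 per hour


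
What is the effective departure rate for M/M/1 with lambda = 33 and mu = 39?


For a stable queue (lambda < mu), throughput = lambda = 33 per hour

33 per hour


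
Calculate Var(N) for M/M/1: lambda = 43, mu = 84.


rho = 43/84; Var(N) = rho/(1-rho)^2 = 2.15

2.15


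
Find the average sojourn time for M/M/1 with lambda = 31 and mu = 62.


W = 1/(mu - lambda) = 1/(62 - 31) = 0.0323 hours

0.0323 hours


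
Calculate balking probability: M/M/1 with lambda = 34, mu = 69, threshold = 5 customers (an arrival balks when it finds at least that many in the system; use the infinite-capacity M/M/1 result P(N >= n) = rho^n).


P(N >= 5) = rho^5 = (34/69)^5 = 0.0291

0.0291


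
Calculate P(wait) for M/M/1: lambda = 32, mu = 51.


P(wait) = rho = lambda/mu = 32/51 = 0.6275

0.6275


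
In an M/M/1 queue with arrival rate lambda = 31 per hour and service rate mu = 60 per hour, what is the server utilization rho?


rho = lambda/mu = 31/60 = 0.5167

0.5167


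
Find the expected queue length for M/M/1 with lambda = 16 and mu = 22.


rho = 16/22; Lq = rho^2/(1-rho) = 1.94

1.94


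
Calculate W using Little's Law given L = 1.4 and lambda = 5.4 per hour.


W = L / lambda = 1.4 / 5.4 = 0.2593 hours

0.2593 hours


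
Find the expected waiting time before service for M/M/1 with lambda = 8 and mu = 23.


rho = 8/23; Wq = rho/(mu - lambda) = 0.0232 hours

0.0232 hours


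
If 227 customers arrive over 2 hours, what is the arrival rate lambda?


lambda = total arrivals / time = 227 / 2 = 113.5 per hour

113.5 per hour


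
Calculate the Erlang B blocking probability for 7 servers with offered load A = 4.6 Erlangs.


B(N,A) = (A^N/N!) / sum(A^k/k!, k=0..N) with N=7, A=4.6 = 0.096

0.096


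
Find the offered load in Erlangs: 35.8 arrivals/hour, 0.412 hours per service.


Offered load a = lambda * E[S] = 35.8 * 0.412 = 14.75 Erlangs

14.75 Erlangs


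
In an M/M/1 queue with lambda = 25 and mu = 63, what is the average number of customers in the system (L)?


rho = 25/63; L = rho/(1-rho) = 0.66

0.66


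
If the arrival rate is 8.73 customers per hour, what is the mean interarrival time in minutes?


Mean interarrival time = 60/lambda = 60/8.73 = 6.87 minutes

6.87 minutes


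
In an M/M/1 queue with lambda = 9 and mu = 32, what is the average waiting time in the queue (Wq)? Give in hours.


rho = 9/32; Wq = rho/(mu - lambda) = 0.0122 hours

0.0122 hours


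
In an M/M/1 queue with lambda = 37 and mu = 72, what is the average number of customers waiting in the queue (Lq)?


rho = 37/72; Lq = rho^2/(1-rho) = 0.54

0.54


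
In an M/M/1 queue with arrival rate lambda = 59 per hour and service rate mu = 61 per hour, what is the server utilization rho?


rho = lambda/mu = 59/61 = 0.9672

0.9672


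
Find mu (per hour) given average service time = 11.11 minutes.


mu = 60 / avg_service_time = 60 / 11.11 = 5.4 per hour

5.4 per hour


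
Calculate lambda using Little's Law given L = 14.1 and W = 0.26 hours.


lambda = L / W = 14.1 / 0.26 = 54.23 per hour

54.23 per hour


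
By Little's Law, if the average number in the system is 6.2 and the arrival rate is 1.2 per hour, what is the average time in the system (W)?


W = L / lambda = 6.2 / 1.2 = 5.1667 hours

5.1667 hours


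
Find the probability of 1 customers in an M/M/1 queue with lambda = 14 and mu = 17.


rho = 14/17; P(n) = (1-rho)*rho^n = (1-14/17)*(14/17)^1 = 0.1453

0.1453


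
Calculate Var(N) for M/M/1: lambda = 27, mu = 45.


rho = 27/45; Var(N) = rho/(1-rho)^2 = 3.75

3.75


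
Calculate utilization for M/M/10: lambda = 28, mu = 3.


rho = lambda/(c*mu) = 28/(10*3) = 0.9333

0.9333


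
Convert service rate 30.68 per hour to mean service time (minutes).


Mean service time = 60/mu = 60/30.68 = 1.96 minutes

1.96 minutes


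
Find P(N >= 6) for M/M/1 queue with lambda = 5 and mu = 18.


P(N >= 6) = rho^6 = (5/18)^6 = 0.0005

0.0005


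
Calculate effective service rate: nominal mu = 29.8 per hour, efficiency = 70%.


Effective rate = mu * efficiency = 29.8 * 0.7 = 20.86 per hour

20.86 per hour


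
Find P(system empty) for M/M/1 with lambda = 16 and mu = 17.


P0 = 1 - rho = 1 - 16/17 = 0.0588

0.0588


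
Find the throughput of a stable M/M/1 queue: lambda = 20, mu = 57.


For a stable queue (lambda < mu), throughput = lambda = 20 per hour

20 per hour


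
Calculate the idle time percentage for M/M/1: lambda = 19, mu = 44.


Idle fraction = (1 - rho) * 100 = (1 - 19/44) * 100 = 56.8%

56.8%


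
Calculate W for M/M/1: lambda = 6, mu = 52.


W = 1/(mu - lambda) = 1/(52 - 6) = 0.0217 hours

0.0217 hours


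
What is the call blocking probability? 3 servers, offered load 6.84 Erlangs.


B(N,A) = (A^N/N!) / sum(A^k/k!, k=0..N) with N=3, A=6.84 = 0.6307

0.6307


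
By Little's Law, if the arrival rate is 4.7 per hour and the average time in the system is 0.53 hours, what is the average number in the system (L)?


L = lambda * W = 4.7 * 0.53 = 2.49

2.49


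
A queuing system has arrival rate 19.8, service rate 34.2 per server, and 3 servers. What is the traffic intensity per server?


rho = lambda / (c * mu) = 19.8 / (3 * 34.2) = 0.193

0.193


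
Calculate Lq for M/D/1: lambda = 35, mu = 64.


M/D/1: Lq = rho^2 / (2*(1-rho)) where rho = 35/64; Lq = 0.33

0.33


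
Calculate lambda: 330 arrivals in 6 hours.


lambda = total arrivals / time = 330 / 6 = 55.0 per hour

55.0 per hour


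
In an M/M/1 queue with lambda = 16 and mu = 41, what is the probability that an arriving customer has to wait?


P(wait) = rho = lambda/mu = 16/41 = 0.3902

0.3902


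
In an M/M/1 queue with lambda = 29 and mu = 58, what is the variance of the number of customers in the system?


rho = 29/58; Var(N) = rho/(1-rho)^2 = 2.0

2.0


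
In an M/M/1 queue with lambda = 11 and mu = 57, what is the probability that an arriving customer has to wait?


P(wait) = rho = lambda/mu = 11/57 = 0.193

0.193


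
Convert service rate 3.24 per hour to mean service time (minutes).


Mean service time = 60/mu = 60/3.24 = 18.52 minutes

18.52 minutes


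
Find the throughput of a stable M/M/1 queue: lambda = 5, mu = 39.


For a stable queue (lambda < mu), throughput = lambda = 5 per hour

5 per hour


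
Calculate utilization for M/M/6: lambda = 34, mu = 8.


rho = lambda/(c*mu) = 34/(6*8) = 0.7083

0.7083


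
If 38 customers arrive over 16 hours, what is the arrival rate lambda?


lambda = total arrivals / time = 38 / 16 = 2.38 per hour

2.38 per hour


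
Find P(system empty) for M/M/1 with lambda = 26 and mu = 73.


P0 = 1 - rho = 1 - 26/73 = 0.6438

0.6438


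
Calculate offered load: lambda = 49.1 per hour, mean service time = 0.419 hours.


Offered load a = lambda * E[S] = 49.1 * 0.419 = 20.57 Erlangs

20.57 Erlangs


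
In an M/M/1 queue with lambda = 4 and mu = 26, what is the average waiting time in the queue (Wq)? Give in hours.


rho = 4/26; Wq = rho/(mu - lambda) = 0.007 hours

0.007 hours


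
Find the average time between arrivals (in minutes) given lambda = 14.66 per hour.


Mean interarrival time = 60/lambda = 60/14.66 = 4.09 minutes

4.09 minutes


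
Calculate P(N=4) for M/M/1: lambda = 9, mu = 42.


rho = 9/42; P(n) = (1-rho)*rho^n = (1-9/42)*(9/42)^4 = 0.0017

0.0017


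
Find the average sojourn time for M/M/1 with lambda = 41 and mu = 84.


W = 1/(mu - lambda) = 1/(84 - 41) = 0.0233 hours

0.0233 hours


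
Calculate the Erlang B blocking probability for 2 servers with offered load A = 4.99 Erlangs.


B(N,A) = (A^N/N!) / sum(A^k/k!, k=0..N) with N=2, A=4.99 = 0.6752

0.6752


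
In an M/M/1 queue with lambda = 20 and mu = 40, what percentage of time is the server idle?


Idle fraction = (1 - rho) * 100 = (1 - 20/40) * 100 = 50.0%

50.0%


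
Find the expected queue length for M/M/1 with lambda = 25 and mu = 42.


rho = 25/42; Lq = rho^2/(1-rho) = 0.88

0.88


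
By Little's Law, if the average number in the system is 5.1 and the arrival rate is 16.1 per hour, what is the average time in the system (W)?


W = L / lambda = 5.1 / 16.1 = 0.3168 hours

0.3168 hours


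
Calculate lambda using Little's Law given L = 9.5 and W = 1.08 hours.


lambda = L / W = 9.5 / 1.08 = 8.8 per hour

8.8 per hour


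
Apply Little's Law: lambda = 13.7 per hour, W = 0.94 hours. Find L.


L = lambda * W = 13.7 * 0.94 = 12.88

12.88


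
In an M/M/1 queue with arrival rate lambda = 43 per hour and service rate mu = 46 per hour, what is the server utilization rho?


rho = lambda/mu = 43/46 = 0.9348

0.9348


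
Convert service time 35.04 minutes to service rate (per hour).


mu = 60 / avg_service_time = 60 / 35.04 = 1.71 per hour

1.71 per hour


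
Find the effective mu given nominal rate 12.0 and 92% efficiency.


Effective rate = mu * efficiency = 12.0 * 0.92 = 11.04 per hour

11.04 per hour


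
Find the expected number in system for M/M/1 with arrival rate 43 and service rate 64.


rho = 43/64; L = rho/(1-rho) = 2.05

2.05


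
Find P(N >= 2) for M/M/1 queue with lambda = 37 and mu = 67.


P(N >= 2) = rho^2 = (37/67)^2 = 0.305

0.305


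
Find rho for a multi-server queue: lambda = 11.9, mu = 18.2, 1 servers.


rho = lambda / (c * mu) = 11.9 / (1 * 18.2) = 0.6538

0.6538


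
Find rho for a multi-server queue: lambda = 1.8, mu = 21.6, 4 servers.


rho = lambda / (c * mu) = 1.8 / (4 * 21.6) = 0.0208

0.0208


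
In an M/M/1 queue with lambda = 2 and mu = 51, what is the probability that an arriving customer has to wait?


P(wait) = rho = lambda/mu = 2/51 = 0.0392

0.0392


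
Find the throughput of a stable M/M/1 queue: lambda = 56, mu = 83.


For a stable queue (lambda < mu), throughput = lambda = 56 per hour

56 per hour


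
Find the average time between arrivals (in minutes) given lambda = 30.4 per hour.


Mean interarrival time = 60/lambda = 60/30.4 = 1.97 minutes

1.97 minutes


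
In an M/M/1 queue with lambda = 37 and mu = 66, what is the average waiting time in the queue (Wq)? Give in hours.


rho = 37/66; Wq = rho/(mu - lambda) = 0.0193 hours

0.0193 hours


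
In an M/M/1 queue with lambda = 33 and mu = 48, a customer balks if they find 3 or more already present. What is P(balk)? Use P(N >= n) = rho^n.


P(N >= 3) = rho^3 = (33/48)^3 = 0.325

0.325


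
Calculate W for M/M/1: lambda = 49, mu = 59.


W = 1/(mu - lambda) = 1/(59 - 49) = 0.1 hours

0.1 hours


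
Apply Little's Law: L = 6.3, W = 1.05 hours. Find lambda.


lambda = L / W = 6.3 / 1.05 = 6.0 per hour

6.0 per hour


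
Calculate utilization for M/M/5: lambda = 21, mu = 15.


rho = lambda/(c*mu) = 21/(5*15) = 0.28

0.28


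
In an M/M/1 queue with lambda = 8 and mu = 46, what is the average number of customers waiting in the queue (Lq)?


rho = 8/46; Lq = rho^2/(1-rho) = 0.04

0.04


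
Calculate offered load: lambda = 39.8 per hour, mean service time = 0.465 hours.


Offered load a = lambda * E[S] = 39.8 * 0.465 = 18.51 Erlangs

18.51 Erlangs


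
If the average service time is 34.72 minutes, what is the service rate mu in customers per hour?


mu = 60 / avg_service_time = 60 / 34.72 = 1.73 per hour

1.73 per hour


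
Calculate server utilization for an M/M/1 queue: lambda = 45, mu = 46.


rho = lambda/mu = 45/46 = 0.9783

0.9783


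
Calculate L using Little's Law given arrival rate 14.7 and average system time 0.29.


L = lambda * W = 14.7 * 0.29 = 4.26

4.26


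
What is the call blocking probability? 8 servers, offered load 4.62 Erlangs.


B(N,A) = (A^N/N!) / sum(A^k/k!, k=0..N) with N=8, A=4.62 = 0.0532

0.0532


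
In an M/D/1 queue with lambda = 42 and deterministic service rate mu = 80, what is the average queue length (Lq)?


M/D/1: Lq = rho^2 / (2*(1-rho)) where rho = 42/80; Lq = 0.29

0.29


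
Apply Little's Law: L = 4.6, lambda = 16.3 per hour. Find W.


W = L / lambda = 4.6 / 16.3 = 0.2822 hours

0.2822 hours


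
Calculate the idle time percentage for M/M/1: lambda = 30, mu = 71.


Idle fraction = (1 - rho) * 100 = (1 - 30/71) * 100 = 57.7%

57.7%


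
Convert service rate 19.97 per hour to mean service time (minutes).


Mean service time = 60/mu = 60/19.97 = 3.0 minutes

3.0 minutes


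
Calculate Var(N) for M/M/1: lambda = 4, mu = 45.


rho = 4/45; Var(N) = rho/(1-rho)^2 = 0.11

0.11


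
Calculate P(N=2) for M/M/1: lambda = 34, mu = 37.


rho = 34/37; P(n) = (1-rho)*rho^n = (1-34/37)*(34/37)^2 = 0.0685

0.0685


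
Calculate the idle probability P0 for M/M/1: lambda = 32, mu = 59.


P0 = 1 - rho = 1 - 32/59 = 0.4576

0.4576


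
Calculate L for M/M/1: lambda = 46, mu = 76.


rho = 46/76; L = rho/(1-rho) = 1.53

1.53


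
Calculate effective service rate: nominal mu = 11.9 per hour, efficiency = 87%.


Effective rate = mu * efficiency = 11.9 * 0.87 = 10.35 per hour

10.35 per hour


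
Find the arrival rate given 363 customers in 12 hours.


lambda = total arrivals / time = 363 / 12 = 30.25 per hour

30.25 per hour


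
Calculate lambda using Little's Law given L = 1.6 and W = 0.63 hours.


lambda = L / W = 1.6 / 0.63 = 2.54 per hour

2.54 per hour


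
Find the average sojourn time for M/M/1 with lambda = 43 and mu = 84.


W = 1/(mu - lambda) = 1/(84 - 43) = 0.0244 hours

0.0244 hours


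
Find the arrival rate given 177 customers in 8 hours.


lambda = total arrivals / time = 177 / 8 = 22.13 per hour

22.13 per hour


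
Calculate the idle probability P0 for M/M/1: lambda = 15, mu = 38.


P0 = 1 - rho = 1 - 15/38 = 0.6053

0.6053


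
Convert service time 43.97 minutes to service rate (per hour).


mu = 60 / avg_service_time = 60 / 43.97 = 1.36 per hour

1.36 per hour


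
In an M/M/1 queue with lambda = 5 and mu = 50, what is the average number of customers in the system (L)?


rho = 5/50; L = rho/(1-rho) = 0.11

0.11


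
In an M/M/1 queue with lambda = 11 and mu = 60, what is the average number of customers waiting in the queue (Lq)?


rho = 11/60; Lq = rho^2/(1-rho) = 0.04

0.04


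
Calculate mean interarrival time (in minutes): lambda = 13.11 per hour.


Mean interarrival time = 60/lambda = 60/13.11 = 4.58 minutes

4.58 minutes


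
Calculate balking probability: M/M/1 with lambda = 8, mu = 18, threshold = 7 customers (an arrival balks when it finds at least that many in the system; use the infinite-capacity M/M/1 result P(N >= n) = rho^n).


P(N >= 7) = rho^7 = (8/18)^7 = 0.0034

0.0034


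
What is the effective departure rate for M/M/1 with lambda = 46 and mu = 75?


For a stable queue (lambda < mu), throughput = lambda = 46 per hour

46 per hour


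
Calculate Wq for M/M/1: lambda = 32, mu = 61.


rho = 32/61; Wq = rho/(mu - lambda) = 0.0181 hours

0.0181 hours


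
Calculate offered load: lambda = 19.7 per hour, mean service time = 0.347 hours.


Offered load a = lambda * E[S] = 19.7 * 0.347 = 6.84 Erlangs

6.84 Erlangs


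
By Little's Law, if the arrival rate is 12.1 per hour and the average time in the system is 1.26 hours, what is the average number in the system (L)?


L = lambda * W = 12.1 * 1.26 = 15.25

15.25


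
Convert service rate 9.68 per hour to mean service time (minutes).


Mean service time = 60/mu = 60/9.68 = 6.2 minutes

6.2 minutes


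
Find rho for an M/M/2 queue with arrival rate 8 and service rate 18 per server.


rho = lambda/(c*mu) = 8/(2*18) = 0.2222

0.2222


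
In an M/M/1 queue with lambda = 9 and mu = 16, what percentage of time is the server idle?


Idle fraction = (1 - rho) * 100 = (1 - 9/16) * 100 = 43.8%

43.8%


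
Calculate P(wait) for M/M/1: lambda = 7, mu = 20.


P(wait) = rho = lambda/mu = 7/20 = 0.35

0.35


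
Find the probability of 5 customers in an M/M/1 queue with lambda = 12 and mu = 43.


rho = 12/43; P(n) = (1-rho)*rho^n = (1-12/43)*(12/43)^5 = 0.0012

0.0012


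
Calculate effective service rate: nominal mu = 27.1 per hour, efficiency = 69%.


Effective rate = mu * efficiency = 27.1 * 0.69 = 18.7 per hour

18.7 per hour


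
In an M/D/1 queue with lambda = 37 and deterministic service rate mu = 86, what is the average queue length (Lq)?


M/D/1: Lq = rho^2 / (2*(1-rho)) where rho = 37/86; Lq = 0.16

0.16


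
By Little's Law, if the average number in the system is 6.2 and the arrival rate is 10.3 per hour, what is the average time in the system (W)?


W = L / lambda = 6.2 / 10.3 = 0.6019 hours

0.6019 hours


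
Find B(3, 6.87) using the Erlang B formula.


B(N,A) = (A^N/N!) / sum(A^k/k!, k=0..N) with N=3, A=6.87 = 0.632

0.632


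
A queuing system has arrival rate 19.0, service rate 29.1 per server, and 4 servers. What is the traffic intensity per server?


rho = lambda / (c * mu) = 19.0 / (4 * 29.1) = 0.1632

0.1632


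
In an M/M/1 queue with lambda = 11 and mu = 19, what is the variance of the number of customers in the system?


rho = 11/19; Var(N) = rho/(1-rho)^2 = 3.27

3.27


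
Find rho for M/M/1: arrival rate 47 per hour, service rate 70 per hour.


rho = lambda/mu = 47/70 = 0.6714

0.6714


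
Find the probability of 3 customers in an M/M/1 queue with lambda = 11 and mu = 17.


rho = 11/17; P(n) = (1-rho)*rho^n = (1-11/17)*(11/17)^3 = 0.0956

0.0956


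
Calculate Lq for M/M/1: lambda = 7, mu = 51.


rho = 7/51; Lq = rho^2/(1-rho) = 0.02

0.02


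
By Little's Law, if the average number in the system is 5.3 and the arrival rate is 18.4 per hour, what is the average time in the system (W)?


W = L / lambda = 5.3 / 18.4 = 0.288 hours

0.288 hours


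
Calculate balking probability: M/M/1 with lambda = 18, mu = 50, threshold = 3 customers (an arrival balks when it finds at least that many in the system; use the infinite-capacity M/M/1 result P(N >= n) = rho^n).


P(N >= 3) = rho^3 = (18/50)^3 = 0.0467

0.0467


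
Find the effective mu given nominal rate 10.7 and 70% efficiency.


Effective rate = mu * efficiency = 10.7 * 0.7 = 7.49 per hour

7.49 per hour


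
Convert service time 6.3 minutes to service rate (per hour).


mu = 60 / avg_service_time = 60 / 6.3 = 9.52 per hour

9.52 per hour


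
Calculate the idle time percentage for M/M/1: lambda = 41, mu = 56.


Idle fraction = (1 - rho) * 100 = (1 - 41/56) * 100 = 26.8%

26.8%


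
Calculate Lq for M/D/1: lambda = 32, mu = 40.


M/D/1: Lq = rho^2 / (2*(1-rho)) where rho = 32/40; Lq = 1.6

1.6


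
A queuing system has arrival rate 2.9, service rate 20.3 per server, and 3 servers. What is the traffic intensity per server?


rho = lambda / (c * mu) = 2.9 / (3 * 20.3) = 0.0476

0.0476


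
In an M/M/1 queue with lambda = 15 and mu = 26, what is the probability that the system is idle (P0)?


P0 = 1 - rho = 1 - 15/26 = 0.4231

0.4231


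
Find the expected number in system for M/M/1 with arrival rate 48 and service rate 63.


rho = 48/63; L = rho/(1-rho) = 3.2

3.2


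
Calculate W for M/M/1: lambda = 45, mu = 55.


W = 1/(mu - lambda) = 1/(55 - 45) = 0.1 hours

0.1 hours


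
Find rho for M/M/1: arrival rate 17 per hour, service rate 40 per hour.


rho = lambda/mu = 17/40 = 0.425

0.425


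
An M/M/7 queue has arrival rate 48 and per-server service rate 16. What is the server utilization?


rho = lambda/(c*mu) = 48/(7*16) = 0.4286

0.4286


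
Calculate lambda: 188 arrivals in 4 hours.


lambda = total arrivals / time = 188 / 4 = 47.0 per hour

47.0 per hour


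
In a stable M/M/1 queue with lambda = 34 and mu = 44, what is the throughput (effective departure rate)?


For a stable queue (lambda < mu), throughput = lambda = 34 per hour

34 per hour


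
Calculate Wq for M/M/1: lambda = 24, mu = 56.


rho = 24/56; Wq = rho/(mu - lambda) = 0.0134 hours

0.0134 hours


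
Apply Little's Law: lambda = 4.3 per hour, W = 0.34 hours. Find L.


L = lambda * W = 4.3 * 0.34 = 1.46

1.46


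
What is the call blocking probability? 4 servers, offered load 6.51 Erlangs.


B(N,A) = (A^N/N!) / sum(A^k/k!, k=0..N) with N=4, A=6.51 = 0.5005

0.5005


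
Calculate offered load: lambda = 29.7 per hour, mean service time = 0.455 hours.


Offered load a = lambda * E[S] = 29.7 * 0.455 = 13.51 Erlangs

13.51 Erlangs


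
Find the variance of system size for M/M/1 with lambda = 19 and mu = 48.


rho = 19/48; Var(N) = rho/(1-rho)^2 = 1.08

1.08


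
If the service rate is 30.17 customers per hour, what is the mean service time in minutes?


Mean service time = 60/mu = 60/30.17 = 1.99 minutes

1.99 minutes


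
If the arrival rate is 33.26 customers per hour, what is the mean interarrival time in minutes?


Mean interarrival time = 60/lambda = 60/33.26 = 1.8 minutes

1.8 minutes


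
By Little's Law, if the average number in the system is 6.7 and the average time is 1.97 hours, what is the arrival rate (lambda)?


lambda = L / W = 6.7 / 1.97 = 3.4 per hour

3.4 per hour


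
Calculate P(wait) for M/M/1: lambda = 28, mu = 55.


P(wait) = rho = lambda/mu = 28/55 = 0.5091

0.5091


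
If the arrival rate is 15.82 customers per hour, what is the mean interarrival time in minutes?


Mean interarrival time = 60/lambda = 60/15.82 = 3.79 minutes

3.79 minutes


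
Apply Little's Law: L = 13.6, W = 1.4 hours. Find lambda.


lambda = L / W = 13.6 / 1.4 = 9.71 per hour

9.71 per hour


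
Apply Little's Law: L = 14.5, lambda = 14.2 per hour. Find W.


W = L / lambda = 14.5 / 14.2 = 1.0211 hours

1.0211 hours


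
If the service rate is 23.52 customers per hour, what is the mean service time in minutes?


Mean service time = 60/mu = 60/23.52 = 2.55 minutes

2.55 minutes


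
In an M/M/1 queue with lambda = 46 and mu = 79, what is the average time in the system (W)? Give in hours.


W = 1/(mu - lambda) = 1/(79 - 46) = 0.0303 hours

0.0303 hours


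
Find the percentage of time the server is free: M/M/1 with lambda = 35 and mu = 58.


Idle fraction = (1 - rho) * 100 = (1 - 35/58) * 100 = 39.7%

39.7%


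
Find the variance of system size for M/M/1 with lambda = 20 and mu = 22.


rho = 20/22; Var(N) = rho/(1-rho)^2 = 110.0

110.0


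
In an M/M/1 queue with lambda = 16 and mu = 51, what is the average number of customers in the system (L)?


rho = 16/51; L = rho/(1-rho) = 0.46

0.46


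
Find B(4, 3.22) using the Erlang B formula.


B(N,A) = (A^N/N!) / sum(A^k/k!, k=0..N) with N=4, A=3.22 = 0.2303

0.2303


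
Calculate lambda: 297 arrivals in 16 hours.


lambda = total arrivals / time = 297 / 16 = 18.56 per hour

18.56 per hour


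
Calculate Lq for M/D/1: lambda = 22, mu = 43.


M/D/1: Lq = rho^2 / (2*(1-rho)) where rho = 22/43; Lq = 0.27

0.27


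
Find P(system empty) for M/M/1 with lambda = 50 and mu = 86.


P0 = 1 - rho = 1 - 50/86 = 0.4186

0.4186


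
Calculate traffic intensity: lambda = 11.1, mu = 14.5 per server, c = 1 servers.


rho = lambda / (c * mu) = 11.1 / (1 * 14.5) = 0.7655

0.7655


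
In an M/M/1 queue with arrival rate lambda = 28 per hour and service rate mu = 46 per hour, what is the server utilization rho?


rho = lambda/mu = 28/46 = 0.6087

0.6087


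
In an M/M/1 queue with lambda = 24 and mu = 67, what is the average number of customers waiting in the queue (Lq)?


rho = 24/67; Lq = rho^2/(1-rho) = 0.2

0.2


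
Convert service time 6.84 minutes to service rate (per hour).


mu = 60 / avg_service_time = 60 / 6.84 = 8.77 per hour

8.77 per hour


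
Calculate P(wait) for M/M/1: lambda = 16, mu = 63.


P(wait) = rho = lambda/mu = 16/63 = 0.254

0.254


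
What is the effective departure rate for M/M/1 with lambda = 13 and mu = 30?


For a stable queue (lambda < mu), throughput = lambda = 13 per hour

13 per hour


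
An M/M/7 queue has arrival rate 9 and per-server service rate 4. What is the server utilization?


rho = lambda/(c*mu) = 9/(7*4) = 0.3214

0.3214


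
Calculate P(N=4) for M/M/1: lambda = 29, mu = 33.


rho = 29/33; P(n) = (1-rho)*rho^n = (1-29/33)*(29/33)^4 = 0.0723

0.0723


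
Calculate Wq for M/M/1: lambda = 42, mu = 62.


rho = 42/62; Wq = rho/(mu - lambda) = 0.0339 hours

0.0339 hours


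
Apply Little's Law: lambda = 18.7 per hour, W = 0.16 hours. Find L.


L = lambda * W = 18.7 * 0.16 = 2.99

2.99


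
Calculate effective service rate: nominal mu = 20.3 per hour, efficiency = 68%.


Effective rate = mu * efficiency = 20.3 * 0.68 = 13.8 per hour

13.8 per hour


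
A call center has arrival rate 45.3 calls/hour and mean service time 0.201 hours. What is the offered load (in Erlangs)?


Offered load a = lambda * E[S] = 45.3 * 0.201 = 9.11 Erlangs

9.11 Erlangs


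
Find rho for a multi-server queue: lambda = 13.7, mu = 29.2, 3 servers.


rho = lambda / (c * mu) = 13.7 / (3 * 29.2) = 0.1564

0.1564


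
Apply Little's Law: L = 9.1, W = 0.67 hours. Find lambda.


lambda = L / W = 9.1 / 0.67 = 13.58 per hour

13.58 per hour


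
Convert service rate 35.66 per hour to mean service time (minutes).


Mean service time = 60/mu = 60/35.66 = 1.68 minutes

1.68 minutes


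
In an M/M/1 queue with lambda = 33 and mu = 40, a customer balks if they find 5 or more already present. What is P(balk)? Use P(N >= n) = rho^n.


P(N >= 5) = rho^5 = (33/40)^5 = 0.3822

0.3822


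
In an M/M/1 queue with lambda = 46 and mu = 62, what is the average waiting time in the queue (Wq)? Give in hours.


rho = 46/62; Wq = rho/(mu - lambda) = 0.0464 hours

0.0464 hours


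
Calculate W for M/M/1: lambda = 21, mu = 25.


W = 1/(mu - lambda) = 1/(25 - 21) = 0.25 hours

0.25 hours


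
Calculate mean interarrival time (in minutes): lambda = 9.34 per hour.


Mean interarrival time = 60/lambda = 60/9.34 = 6.42 minutes

6.42 minutes


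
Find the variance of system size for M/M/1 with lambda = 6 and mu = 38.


rho = 6/38; Var(N) = rho/(1-rho)^2 = 0.22

0.22


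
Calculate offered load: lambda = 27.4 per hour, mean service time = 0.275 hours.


Offered load a = lambda * E[S] = 27.4 * 0.275 = 7.54 Erlangs

7.54 Erlangs


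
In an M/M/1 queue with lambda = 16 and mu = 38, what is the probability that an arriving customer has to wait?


P(wait) = rho = lambda/mu = 16/38 = 0.4211

0.4211


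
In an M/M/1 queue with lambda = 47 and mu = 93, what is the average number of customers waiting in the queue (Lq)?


rho = 47/93; Lq = rho^2/(1-rho) = 0.52

0.52


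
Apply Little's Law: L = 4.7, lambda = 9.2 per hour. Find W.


W = L / lambda = 4.7 / 9.2 = 0.5109 hours

0.5109 hours


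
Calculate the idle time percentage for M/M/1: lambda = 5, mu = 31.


Idle fraction = (1 - rho) * 100 = (1 - 5/31) * 100 = 83.9%

83.9%


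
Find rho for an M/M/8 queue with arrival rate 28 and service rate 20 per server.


rho = lambda/(c*mu) = 28/(8*20) = 0.175

0.175


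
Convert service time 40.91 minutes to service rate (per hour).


mu = 60 / avg_service_time = 60 / 40.91 = 1.47 per hour

1.47 per hour


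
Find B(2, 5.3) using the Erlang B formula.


B(N,A) = (A^N/N!) / sum(A^k/k!, k=0..N) with N=2, A=5.3 = 0.6903

0.6903


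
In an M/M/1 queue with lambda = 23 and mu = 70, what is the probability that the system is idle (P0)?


P0 = 1 - rho = 1 - 23/70 = 0.6714

0.6714


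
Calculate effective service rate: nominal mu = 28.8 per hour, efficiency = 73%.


Effective rate = mu * efficiency = 28.8 * 0.73 = 21.02 per hour

21.02 per hour


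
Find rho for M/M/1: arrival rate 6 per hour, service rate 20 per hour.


rho = lambda/mu = 6/20 = 0.3

0.3


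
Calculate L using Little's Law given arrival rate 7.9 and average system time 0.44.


L = lambda * W = 7.9 * 0.44 = 3.48

3.48


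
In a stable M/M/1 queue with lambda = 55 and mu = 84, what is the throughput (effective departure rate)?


For a stable queue (lambda < mu), throughput = lambda = 55 per hour

55 per hour


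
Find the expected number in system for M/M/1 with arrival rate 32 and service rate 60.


rho = 32/60; L = rho/(1-rho) = 1.14

1.14


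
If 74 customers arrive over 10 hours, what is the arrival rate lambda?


lambda = total arrivals / time = 74 / 10 = 7.4 per hour

7.4 per hour


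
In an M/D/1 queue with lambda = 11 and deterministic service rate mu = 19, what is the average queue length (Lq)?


M/D/1: Lq = rho^2 / (2*(1-rho)) where rho = 11/19; Lq = 0.4

0.4


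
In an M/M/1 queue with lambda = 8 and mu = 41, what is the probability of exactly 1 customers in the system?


rho = 8/41; P(n) = (1-rho)*rho^n = (1-8/41)*(8/41)^1 = 0.157

0.157


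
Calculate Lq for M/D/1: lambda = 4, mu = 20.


M/D/1: Lq = rho^2 / (2*(1-rho)) where rho = 4/20; Lq = 0.03

0.03


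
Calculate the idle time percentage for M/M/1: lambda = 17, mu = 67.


Idle fraction = (1 - rho) * 100 = (1 - 17/67) * 100 = 74.6%

74.6%


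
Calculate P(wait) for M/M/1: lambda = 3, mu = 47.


P(wait) = rho = lambda/mu = 3/47 = 0.0638

0.0638


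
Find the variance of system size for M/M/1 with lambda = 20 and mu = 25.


rho = 20/25; Var(N) = rho/(1-rho)^2 = 20.0

20.0


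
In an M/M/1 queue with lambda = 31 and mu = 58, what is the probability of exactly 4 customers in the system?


rho = 31/58; P(n) = (1-rho)*rho^n = (1-31/58)*(31/58)^4 = 0.038

0.038


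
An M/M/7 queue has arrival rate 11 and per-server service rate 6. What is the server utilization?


rho = lambda/(c*mu) = 11/(7*6) = 0.2619

0.2619


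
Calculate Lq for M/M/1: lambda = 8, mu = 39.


rho = 8/39; Lq = rho^2/(1-rho) = 0.05

0.05
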